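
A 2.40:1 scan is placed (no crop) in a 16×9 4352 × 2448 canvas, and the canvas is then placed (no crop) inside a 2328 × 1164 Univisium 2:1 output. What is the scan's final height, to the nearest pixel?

First fit — 2.40:1 into 4352×2448 spans the width: 4352.00 × 1813.33.
Second fit — the 16×9 canvas into 2328×1164 spans the height: 2069.33 × 1164.00 (×0.4755 from 4352×2448).
The scan scales with it: height 1813.33 × 0.4755 ≈ 862.22.

862 px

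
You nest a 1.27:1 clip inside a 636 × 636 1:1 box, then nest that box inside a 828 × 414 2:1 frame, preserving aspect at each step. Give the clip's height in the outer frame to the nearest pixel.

326 px

Inside the 636×636 canvas the clip is width-limited at 636.00 × 500.79.
Second fit — the 1:1 canvas into 828×414 spans the height: 414.00 × 414.00 (×0.6509 from 636×636).
The clip scales with it: height 500.79 × 0.6509 ≈ 325.98.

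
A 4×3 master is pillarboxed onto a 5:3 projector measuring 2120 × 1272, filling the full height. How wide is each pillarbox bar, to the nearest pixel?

212 px

That makes the image 1696.00 px wide (1272 × 4/3).
Black = 2120 − 1696.00 = 424.00 px, or 212.00 per bar.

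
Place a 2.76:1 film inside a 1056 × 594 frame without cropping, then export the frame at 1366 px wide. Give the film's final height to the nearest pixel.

495 px

At 1056×594 the film is width-limited, so height = 1056 / 2.760 ≈ 382.61 px.
Resizing to 1366 px wide multiplies everything by 1.2936: 382.61 → 494.93 px.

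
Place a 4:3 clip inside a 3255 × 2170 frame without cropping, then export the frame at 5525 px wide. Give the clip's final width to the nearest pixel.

In the 3255×2170 frame the clip fills the height: width = 2170 × 4/3 ≈ 2893.33 px.
Scaling 3255 → 5525 is ×1.6974, so the width becomes 2893.33 × 1.6974 ≈ 4911.11 px.

4911 px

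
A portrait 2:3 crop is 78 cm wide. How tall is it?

Height = 78·3/2 = 117.

117 cm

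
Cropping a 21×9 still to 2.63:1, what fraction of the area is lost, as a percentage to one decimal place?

11.3%

The width stays; only height is cut (since 2.63:1 is wider than 21×9).
(2.333)/(2.630) ≈ 0.887 of the area survives, leaving 11.28% discarded.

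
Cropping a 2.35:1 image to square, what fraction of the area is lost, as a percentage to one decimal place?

57.4%

The height stays; only width is cut (since square is narrower than 2.35:1).
Fraction kept = (1.000)/(2.350) ≈ 42.55%, so 57.45% is lost.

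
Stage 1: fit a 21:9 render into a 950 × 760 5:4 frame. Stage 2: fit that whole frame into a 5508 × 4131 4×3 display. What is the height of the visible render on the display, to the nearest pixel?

First fit — 21:9 into 950×760 spans the width: 950.00 × 407.14.
Second fit — the 5:4 canvas into 5508×4131 spans the height: 5163.75 × 4131.00 (×5.4355 from 950×760).
So the render's height is 407.14 × 5.4355 ≈ 2213.04.

2213 px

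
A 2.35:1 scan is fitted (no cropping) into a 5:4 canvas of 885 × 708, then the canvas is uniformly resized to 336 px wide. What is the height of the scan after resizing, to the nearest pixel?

At 885×708 the scan is width-limited, so height = 885 / 2.350 ≈ 376.60 px.
Scaling 885 → 336 is ×0.3797, so the height becomes 376.60 × 0.3797 ≈ 142.98 px.

143 px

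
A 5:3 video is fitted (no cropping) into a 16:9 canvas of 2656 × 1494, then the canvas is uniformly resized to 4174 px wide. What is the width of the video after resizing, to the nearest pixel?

At 2656×1494 the video is height-limited, so width = 1494 × 5/3 ≈ 2490.00 px.
The frame scales by 4174/2656 = 1.5715; 2490.00 × 1.5715 ≈ 3913.12 px.

3913 px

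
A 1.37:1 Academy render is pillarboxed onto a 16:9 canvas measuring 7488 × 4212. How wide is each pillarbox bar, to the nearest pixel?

1.37:1 Academy (1.370) < 16:9 (1.778), so the render fills the height.
The render is 4212 × 1.370 ≈ 5770.44 px wide.
Leftover width: 7488 − 5770.44 = 1717.56 px → 858.78 each side.

859 px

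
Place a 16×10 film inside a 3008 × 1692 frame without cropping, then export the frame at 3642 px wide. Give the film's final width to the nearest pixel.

In the 3008×1692 frame the film fills the height: width = 1692 × 16/10 ≈ 2707.20 px.
Resizing to 3642 px wide multiplies everything by 1.2108: 2707.20 → 3277.80 px.

3278 px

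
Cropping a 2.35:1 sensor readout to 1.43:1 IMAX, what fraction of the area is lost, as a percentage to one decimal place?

39.1%

The height stays; only width is cut (since 1.43:1 IMAX is narrower than 2.35:1).
(1.430)/(2.350) ≈ 0.609 of the area survives, leaving 39.15% discarded.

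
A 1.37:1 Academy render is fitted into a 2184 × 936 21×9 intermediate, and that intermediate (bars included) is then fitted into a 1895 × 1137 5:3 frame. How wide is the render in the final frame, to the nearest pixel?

Inside the 2184×936 canvas the render is height-limited at 1282.32 × 936.00.
21×9 in 1895×1137: fills the width, so the intermediate becomes 1895.00 × 812.14 — a scale of ×0.8677.
The render scales with it: width 1282.32 × 0.8677 ≈ 1112.64.

1113 px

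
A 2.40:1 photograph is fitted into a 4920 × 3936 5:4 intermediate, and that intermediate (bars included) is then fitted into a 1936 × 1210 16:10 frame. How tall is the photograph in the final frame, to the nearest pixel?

630 px

Inside the 4920×3936 canvas the photograph is width-limited at 4920.00 × 2050.00.
5:4 in 1936×1210: fills the height, so the intermediate becomes 1512.50 × 1210.00 — a scale of ×0.3074.
Applying the same ×0.3074: 2050.00 → 630.21.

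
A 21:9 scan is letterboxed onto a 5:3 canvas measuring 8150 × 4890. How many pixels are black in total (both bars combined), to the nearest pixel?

21:9 (2.333) > 5:3 (1.667), so the scan fills the width.
Content height = 8150 × 9/21 ≈ 3492.8571 px.
Black = 4890 − 3492.8571 = 1397.1429 px.
Bar area = 1397.1429 × 8150 ≈ 11386714 px.

11386714 pixels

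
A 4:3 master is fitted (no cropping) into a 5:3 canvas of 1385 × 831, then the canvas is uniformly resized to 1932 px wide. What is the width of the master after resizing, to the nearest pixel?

1546 px

In the 1385×831 frame the master fills the height: width = 831 × 4/3 ≈ 1108.00 px.
Scaling 1385 → 1932 is ×1.3949, so the width becomes 1108.00 × 1.3949 ≈ 1545.60 px.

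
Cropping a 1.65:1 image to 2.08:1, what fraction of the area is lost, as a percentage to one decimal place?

20.7%

The width stays; only height is cut (since 2.08:1 is wider than 1.65:1).
Area ratio = (1.650)/(2.080) = 79.33%; the remaining 20.67% is cropped out.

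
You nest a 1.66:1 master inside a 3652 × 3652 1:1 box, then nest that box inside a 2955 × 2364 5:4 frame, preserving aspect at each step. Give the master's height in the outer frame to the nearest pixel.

1424 px

1.66:1 in 3652×3652: fills the width, so the master is 3652.00 × 2200.00.
Second fit — the 1:1 canvas into 2955×2364 spans the height: 2364.00 × 2364.00 (×0.6473 from 3652×3652).
The master scales with it: height 2200.00 × 0.6473 ≈ 1424.10.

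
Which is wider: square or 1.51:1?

1.51:1

square = 1 and 1.51; 1.51 > 1.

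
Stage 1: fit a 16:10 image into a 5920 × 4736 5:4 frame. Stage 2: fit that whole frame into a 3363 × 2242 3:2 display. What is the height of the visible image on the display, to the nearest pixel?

1752 px

Inside the 5920×4736 canvas the image is width-limited at 5920.00 × 3700.00.
The 5:4 canvas is height-limited in 3363×2242, giving 2802.50 × 2242.00; scale factor 0.4734.
The image scales with it: height 3700.00 × 0.4734 ≈ 1751.56.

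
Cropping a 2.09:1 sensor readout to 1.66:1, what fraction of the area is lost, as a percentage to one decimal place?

20.6%

The height stays; only width is cut (since 1.66:1 is narrower than 2.09:1).
Area ratio = (1.660)/(2.090) = 79.43%; the remaining 20.57% is cropped out.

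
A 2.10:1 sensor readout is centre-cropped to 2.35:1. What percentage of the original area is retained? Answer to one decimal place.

89.4%

The width stays; only height is cut (since 2.35:1 is wider than 2.10:1).
Area ratio = (2.100)/(2.350) = 89.36% retained.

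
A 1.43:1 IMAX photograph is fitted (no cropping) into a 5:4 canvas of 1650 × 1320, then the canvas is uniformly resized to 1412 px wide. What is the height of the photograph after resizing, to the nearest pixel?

987 px

Fitted into 1650×1320, the photograph spans the width; its height is 1650 / 1.430 ≈ 1153.85 px.
Resizing to 1412 px wide multiplies everything by 0.8558: 1153.85 → 987.41 px.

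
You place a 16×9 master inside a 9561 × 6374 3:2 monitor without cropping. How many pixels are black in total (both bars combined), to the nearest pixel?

9522158 pixels

16×9 is wider than 3:2, so it spans the full width.
Content height = 9561 × 9/16 ≈ 5378.0625 px.
Black = 6374 − 5378.0625 = 995.9375 px.
That's 995.9375 × 9561 ≈ 9522158 black pixels.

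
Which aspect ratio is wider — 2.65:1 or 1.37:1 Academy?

2.65 and 1.37; 2.65 > 1.37.

2.65:1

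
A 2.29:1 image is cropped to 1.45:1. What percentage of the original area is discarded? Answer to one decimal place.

1.45:1 is narrower than 2.29:1, so the crop keeps the full height and trims the width.
Area ratio = (1.450)/(2.290) = 63.32%; the remaining 36.68% is cropped out.

36.7%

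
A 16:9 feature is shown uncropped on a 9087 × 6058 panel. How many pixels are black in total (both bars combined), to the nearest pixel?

8601413 pixels

16:9 is wider than 3:2, so it spans the full width.
Content height = 9087 × 9/16 ≈ 5111.4375 px.
Black = 6058 − 5111.4375 = 946.5625 px.
That's 946.5625 × 9087 ≈ 8601413 black pixels.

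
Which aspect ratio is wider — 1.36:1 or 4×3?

1.36 and 4×3 = 1.333; 1.36 > 1.333.

1.36:1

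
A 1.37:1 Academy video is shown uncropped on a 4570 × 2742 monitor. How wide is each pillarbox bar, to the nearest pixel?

1.37:1 Academy (1.370) < 5:3 (1.667), so the video fills the height.
That makes the image 3756.54 px wide (2742 × 1.370).
Black = 4570 − 3756.54 = 813.46 px, or 406.73 per bar.

407 px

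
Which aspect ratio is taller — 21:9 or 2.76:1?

21:9 = 2.333 and 2.76; 2.76 > 2.333. The smaller width-to-height ratio is the taller frame.

21:9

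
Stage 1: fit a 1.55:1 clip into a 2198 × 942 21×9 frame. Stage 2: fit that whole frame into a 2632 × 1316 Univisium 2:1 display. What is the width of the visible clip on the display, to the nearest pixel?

Inside the 2198×942 canvas the clip is height-limited at 1460.10 × 942.00.
21×9 in 2632×1316: fills the width, so the intermediate becomes 2632.00 × 1128.00 — a scale of ×1.1975.
So the clip's width is 1460.10 × 1.1975 ≈ 1748.40.

1748 px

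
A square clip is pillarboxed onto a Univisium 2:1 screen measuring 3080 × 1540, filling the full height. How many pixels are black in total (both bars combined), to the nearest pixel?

2371600 pixels

That makes the image 1540.0000 px wide (1540 × 1/1).
3080 − 1540.0000 = 1540.0000 px of bars.
Across the 1540-px span: 1540.0000 × 1540 ≈ 2371600 px.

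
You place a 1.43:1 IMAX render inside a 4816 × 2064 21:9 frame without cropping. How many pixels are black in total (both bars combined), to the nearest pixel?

1.43:1 IMAX (1.430) < 21:9 (2.333), so the render fills the height.
The render is 2064 × 1.430 ≈ 2951.5200 px wide.
Black = 4816 − 2951.5200 = 1864.4800 px.
Across the 2064-px span: 1864.4800 × 2064 ≈ 3848287 px.

3848287 pixels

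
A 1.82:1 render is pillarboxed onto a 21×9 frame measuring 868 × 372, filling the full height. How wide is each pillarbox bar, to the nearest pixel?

Content width = 372 × 1.820 ≈ 677.04 px.
Black = 868 − 677.04 = 190.96 px, or 95.48 per bar.

95 px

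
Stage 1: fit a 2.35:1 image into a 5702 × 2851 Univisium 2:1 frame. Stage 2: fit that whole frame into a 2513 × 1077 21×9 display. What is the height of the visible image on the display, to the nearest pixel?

First fit — 2.35:1 into 5702×2851 spans the width: 5702.00 × 2426.38.
The Univisium 2:1 canvas is height-limited in 2513×1077, giving 2154.00 × 1077.00; scale factor 0.3778.
So the image's height is 2426.38 × 0.3778 ≈ 916.60.

917 px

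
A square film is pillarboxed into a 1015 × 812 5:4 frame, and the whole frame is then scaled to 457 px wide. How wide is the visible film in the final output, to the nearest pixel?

366 px

In the 1015×812 frame the film fills the height: width = 812 × 1/1 ≈ 812.00 px.
The frame scales by 457/1015 = 0.4502; 812.00 × 0.4502 ≈ 365.60 px.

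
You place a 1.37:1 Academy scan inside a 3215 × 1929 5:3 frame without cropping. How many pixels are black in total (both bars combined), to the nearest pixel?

1103909 pixels

1.37:1 Academy is narrower than 5:3, so it spans the full height.
That makes the image 2642.7300 px wide (1929 × 1.370).
Black = 3215 − 2642.7300 = 572.2700 px.
Bar area = 572.2700 × 1929 ≈ 1103909 px.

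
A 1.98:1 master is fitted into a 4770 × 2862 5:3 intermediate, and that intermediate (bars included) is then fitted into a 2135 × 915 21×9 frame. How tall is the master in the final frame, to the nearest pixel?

Inside the 4770×2862 canvas the master is width-limited at 4770.00 × 2409.09.
5:3 in 2135×915: fills the height, so the intermediate becomes 1525.00 × 915.00 — a scale of ×0.3197.
The master scales with it: height 2409.09 × 0.3197 ≈ 770.20.

770 px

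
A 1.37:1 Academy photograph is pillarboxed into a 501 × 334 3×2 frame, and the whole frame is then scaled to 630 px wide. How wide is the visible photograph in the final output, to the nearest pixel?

In the 501×334 frame the photograph fills the height: width = 334 × 1.370 ≈ 457.58 px.
The frame scales by 630/501 = 1.2575; 457.58 × 1.2575 ≈ 575.40 px.

575 px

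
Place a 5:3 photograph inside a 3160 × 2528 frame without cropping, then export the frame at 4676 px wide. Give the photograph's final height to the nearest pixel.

At 3160×2528 the photograph is width-limited, so height = 3160 × 3/5 ≈ 1896.00 px.
Scaling 3160 → 4676 is ×1.4797, so the height becomes 1896.00 × 1.4797 ≈ 2805.60 px.

2806 px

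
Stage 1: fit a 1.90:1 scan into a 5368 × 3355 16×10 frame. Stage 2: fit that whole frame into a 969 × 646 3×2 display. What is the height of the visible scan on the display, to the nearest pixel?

510 px

1.90:1 in 5368×3355: fills the width, so the scan is 5368.00 × 2825.26.
Second fit — the 16×10 canvas into 969×646 spans the width: 969.00 × 605.62 (×0.1805 from 5368×3355).
So the scan's height is 2825.26 × 0.1805 ≈ 510.00.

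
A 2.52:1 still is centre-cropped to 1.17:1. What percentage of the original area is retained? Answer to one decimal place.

46.4%

1.17:1 is narrower than 2.52:1, so the crop keeps the full height and trims the width.
(1.170)/(2.520) ≈ 0.464 of the area survives.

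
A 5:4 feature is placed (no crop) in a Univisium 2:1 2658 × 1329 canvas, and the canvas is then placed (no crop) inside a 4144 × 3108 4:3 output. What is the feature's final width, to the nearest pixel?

Inside the 2658×1329 canvas the feature is height-limited at 1661.25 × 1329.00.
Second fit — the Univisium 2:1 canvas into 4144×3108 spans the width: 4144.00 × 2072.00 (×1.5591 from 2658×1329).
So the feature's width is 1661.25 × 1.5591 ≈ 2590.00.

2590 px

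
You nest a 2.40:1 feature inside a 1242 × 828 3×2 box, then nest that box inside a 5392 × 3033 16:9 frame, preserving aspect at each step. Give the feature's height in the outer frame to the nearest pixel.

1896 px

Inside the 1242×828 canvas the feature is width-limited at 1242.00 × 517.50.
3×2 in 5392×3033: fills the height, so the intermediate becomes 4549.50 × 3033.00 — a scale of ×3.6630.
So the feature's height is 517.50 × 3.6630 ≈ 1895.62.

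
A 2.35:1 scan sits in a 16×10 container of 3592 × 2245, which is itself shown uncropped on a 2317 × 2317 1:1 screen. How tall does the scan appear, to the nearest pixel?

Inside the 3592×2245 canvas the scan is width-limited at 3592.00 × 1528.51.
The 16×10 canvas is width-limited in 2317×2317, giving 2317.00 × 1448.12; scale factor 0.6450.
So the scan's height is 1528.51 × 0.6450 ≈ 985.96.

986 px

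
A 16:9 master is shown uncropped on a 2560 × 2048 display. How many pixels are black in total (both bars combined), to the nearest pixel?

Since 1.778 > 1.250, the master is width-limited.
The master is 2560 × 9/16 ≈ 1440.0000 px tall.
Black = 2048 − 1440.0000 = 608.0000 px.
Across the 2560-px span: 608.0000 × 2560 ≈ 1556480 px.

1556480 pixels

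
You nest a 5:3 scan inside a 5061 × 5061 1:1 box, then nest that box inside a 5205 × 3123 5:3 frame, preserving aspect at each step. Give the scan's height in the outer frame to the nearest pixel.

Inside the 5061×5061 canvas the scan is width-limited at 5061.00 × 3036.60.
The 1:1 canvas is height-limited in 5205×3123, giving 3123.00 × 3123.00; scale factor 0.6171.
So the scan's height is 3036.60 × 0.6171 ≈ 1873.80.

1874 px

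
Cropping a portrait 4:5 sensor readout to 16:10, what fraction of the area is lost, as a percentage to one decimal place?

50.0%

Going from portrait 4:5 to 16:10 means cutting height while keeping width.
(0.800)/(1.600) ≈ 0.500 of the area survives, leaving 50.00% discarded.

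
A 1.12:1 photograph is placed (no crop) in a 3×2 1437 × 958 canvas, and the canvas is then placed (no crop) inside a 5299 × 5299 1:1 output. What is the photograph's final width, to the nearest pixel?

3957 px

First fit — 1.12:1 into 1437×958 spans the height: 1072.96 × 958.00.
The 3×2 canvas is width-limited in 5299×5299, giving 5299.00 × 3532.67; scale factor 3.6875.
So the photograph's width is 1072.96 × 3.6875 ≈ 3956.59.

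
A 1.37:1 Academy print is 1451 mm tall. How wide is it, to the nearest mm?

1451 × 1.370 = 1987.87.

1988 mm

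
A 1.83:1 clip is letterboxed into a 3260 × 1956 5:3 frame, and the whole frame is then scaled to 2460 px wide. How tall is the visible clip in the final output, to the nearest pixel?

In the 3260×1956 frame the clip fills the width: height = 3260 / 1.830 ≈ 1781.42 px.
Resizing to 2460 px wide multiplies everything by 0.7546: 1781.42 → 1344.26 px.

1344 px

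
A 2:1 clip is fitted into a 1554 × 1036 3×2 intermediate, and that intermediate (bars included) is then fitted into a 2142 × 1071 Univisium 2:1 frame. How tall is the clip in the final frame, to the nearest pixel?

2:1 in 1554×1036: fills the width, so the clip is 1554.00 × 777.00.
Second fit — the 3×2 canvas into 2142×1071 spans the height: 1606.50 × 1071.00 (×1.0338 from 1554×1036).
The clip scales with it: height 777.00 × 1.0338 ≈ 803.25.

803 px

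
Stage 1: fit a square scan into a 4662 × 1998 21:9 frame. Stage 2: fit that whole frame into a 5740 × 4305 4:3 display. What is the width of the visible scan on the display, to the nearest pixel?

Inside the 4662×1998 canvas the scan is height-limited at 1998.00 × 1998.00.
Second fit — the 21:9 canvas into 5740×4305 spans the width: 5740.00 × 2460.00 (×1.2312 from 4662×1998).
The scan scales with it: width 1998.00 × 1.2312 ≈ 2460.00.

2460 px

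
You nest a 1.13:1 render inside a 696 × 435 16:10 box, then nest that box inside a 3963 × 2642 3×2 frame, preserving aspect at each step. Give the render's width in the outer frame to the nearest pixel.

2799 px

1.13:1 in 696×435: fills the height, so the render is 491.55 × 435.00.
Second fit — the 16:10 canvas into 3963×2642 spans the width: 3963.00 × 2476.88 (×5.6940 from 696×435).
So the render's width is 491.55 × 5.6940 ≈ 2798.87.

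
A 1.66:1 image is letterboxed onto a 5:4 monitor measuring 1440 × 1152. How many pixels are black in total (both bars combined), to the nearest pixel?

Since 1.660 > 1.250, the image is width-limited.
The image is 1440 / 1.660 ≈ 867.4699 px tall.
Black = 1152 − 867.4699 = 284.5301 px.
That's 284.5301 × 1440 ≈ 409723 black pixels.

409723 pixels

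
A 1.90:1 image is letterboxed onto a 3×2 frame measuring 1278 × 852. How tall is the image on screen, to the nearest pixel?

673 px

1.90:1 (1.900) > 3×2 (1.500), so the image fills the width.
That makes the image 672.63 px tall (1278 / 1.900).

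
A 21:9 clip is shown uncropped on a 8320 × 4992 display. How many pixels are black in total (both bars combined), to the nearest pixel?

11866697 pixels

Since 2.333 > 1.667, the clip is width-limited.
Content height = 8320 × 9/21 ≈ 3565.7143 px.
4992 − 3565.7143 = 1426.2857 px of bars.
That's 1426.2857 × 8320 ≈ 11866697 black pixels.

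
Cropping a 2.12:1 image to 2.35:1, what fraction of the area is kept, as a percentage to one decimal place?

2.35:1 is wider than 2.12:1, so the crop keeps the full width and trims the height.
Area ratio = (2.120)/(2.350) = 90.21% retained.

90.2%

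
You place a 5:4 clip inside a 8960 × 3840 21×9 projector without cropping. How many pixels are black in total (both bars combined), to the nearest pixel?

5:4 is narrower than 21×9, so it spans the full height.
Content width = 3840 × 5/4 ≈ 4800.0000 px.
Black = 8960 − 4800.0000 = 4160.0000 px.
Bar area = 4160.0000 × 3840 ≈ 15974400 px.

15974400 pixels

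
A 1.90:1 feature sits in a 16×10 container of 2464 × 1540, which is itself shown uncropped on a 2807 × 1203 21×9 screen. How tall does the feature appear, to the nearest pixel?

1013 px

1.90:1 in 2464×1540: fills the width, so the feature is 2464.00 × 1296.84.
Second fit — the 16×10 canvas into 2807×1203 spans the height: 1924.80 × 1203.00 (×0.7812 from 2464×1540).
The feature scales with it: height 1296.84 × 0.7812 ≈ 1013.05.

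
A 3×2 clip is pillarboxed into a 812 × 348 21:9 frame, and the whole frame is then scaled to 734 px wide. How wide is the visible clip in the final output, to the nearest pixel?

At 812×348 the clip is height-limited, so width = 348 × 3/2 ≈ 522.00 px.
Resizing to 734 px wide multiplies everything by 0.9039: 522.00 → 471.86 px.

472 px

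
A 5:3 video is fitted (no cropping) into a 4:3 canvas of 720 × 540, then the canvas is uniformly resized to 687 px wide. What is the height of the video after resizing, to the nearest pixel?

At 720×540 the video is width-limited, so height = 720 × 3/5 ≈ 432.00 px.
The frame scales by 687/720 = 0.9542; 432.00 × 0.9542 ≈ 412.20 px.

412 px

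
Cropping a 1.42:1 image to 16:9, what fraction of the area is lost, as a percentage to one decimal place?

20.1%

16:9 is wider than 1.42:1, so the crop keeps the full width and trims the height.
Area ratio = (1.420)/(1.778) = 79.88%; the remaining 20.12% is cropped out.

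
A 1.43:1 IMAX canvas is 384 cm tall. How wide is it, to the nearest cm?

384 × 1.430 = 549.12.

549 cm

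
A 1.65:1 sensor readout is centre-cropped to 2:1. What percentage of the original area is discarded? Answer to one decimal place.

2:1 is wider than 1.65:1, so the crop keeps the full width and trims the height.
Area ratio = (1.650)/(2.000) = 82.50%; the remaining 17.50% is cropped out.

17.5%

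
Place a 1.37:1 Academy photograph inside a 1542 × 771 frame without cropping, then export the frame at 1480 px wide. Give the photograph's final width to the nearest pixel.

1014 px

At 1542×771 the photograph is height-limited, so width = 771 × 1.370 ≈ 1056.27 px.
Resizing to 1480 px wide multiplies everything by 0.9598: 1056.27 → 1013.80 px.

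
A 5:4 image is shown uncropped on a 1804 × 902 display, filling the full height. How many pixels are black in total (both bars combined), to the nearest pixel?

That makes the image 1127.5000 px wide (902 × 5/4).
Black = 1804 − 1127.5000 = 676.5000 px.
That's 676.5000 × 902 ≈ 610203 black pixels.

610203 pixels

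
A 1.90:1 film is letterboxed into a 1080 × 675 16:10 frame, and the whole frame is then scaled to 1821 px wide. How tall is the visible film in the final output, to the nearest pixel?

958 px

At 1080×675 the film is width-limited, so height = 1080 / 1.900 ≈ 568.42 px.
Scaling 1080 → 1821 is ×1.6861, so the height becomes 568.42 × 1.6861 ≈ 958.42 px.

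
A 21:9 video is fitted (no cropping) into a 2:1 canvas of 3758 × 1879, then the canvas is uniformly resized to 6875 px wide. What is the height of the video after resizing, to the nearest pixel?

In the 3758×1879 frame the video fills the width: height = 3758 × 9/21 ≈ 1610.57 px.
The frame scales by 6875/3758 = 1.8294; 1610.57 × 1.8294 ≈ 2946.43 px.

2946 px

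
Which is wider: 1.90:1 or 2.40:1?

2.40:1

1.9 and 2.4; 2.4 > 1.9.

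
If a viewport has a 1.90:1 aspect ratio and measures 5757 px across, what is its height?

3030 px

At 1.90:1, 5757 / 1.900 ≈ 3030.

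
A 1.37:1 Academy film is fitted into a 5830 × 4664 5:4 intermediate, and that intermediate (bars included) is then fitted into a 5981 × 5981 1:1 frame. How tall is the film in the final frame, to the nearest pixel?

Inside the 5830×4664 canvas the film is width-limited at 5830.00 × 4255.47.
Second fit — the 5:4 canvas into 5981×5981 spans the width: 5981.00 × 4784.80 (×1.0259 from 5830×4664).
The film scales with it: height 4255.47 × 1.0259 ≈ 4365.69.

4366 px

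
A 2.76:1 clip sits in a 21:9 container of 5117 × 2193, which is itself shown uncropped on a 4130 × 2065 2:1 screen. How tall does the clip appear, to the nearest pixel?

Inside the 5117×2193 canvas the clip is width-limited at 5117.00 × 1853.99.
21:9 in 4130×2065: fills the width, so the intermediate becomes 4130.00 × 1770.00 — a scale of ×0.8071.
The clip scales with it: height 1853.99 × 0.8071 ≈ 1496.38.

1496 px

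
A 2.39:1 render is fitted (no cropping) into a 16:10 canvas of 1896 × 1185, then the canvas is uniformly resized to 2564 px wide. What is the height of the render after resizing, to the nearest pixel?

In the 1896×1185 frame the render fills the width: height = 1896 / 2.390 ≈ 793.31 px.
Scaling 1896 → 2564 is ×1.3523, so the height becomes 793.31 × 1.3523 ≈ 1072.80 px.

1073 px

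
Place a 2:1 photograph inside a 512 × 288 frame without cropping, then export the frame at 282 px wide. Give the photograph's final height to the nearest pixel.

141 px

At 512×288 the photograph is width-limited, so height = 512 × 1/2 ≈ 256.00 px.
Resizing to 282 px wide multiplies everything by 0.5508: 256.00 → 141.00 px.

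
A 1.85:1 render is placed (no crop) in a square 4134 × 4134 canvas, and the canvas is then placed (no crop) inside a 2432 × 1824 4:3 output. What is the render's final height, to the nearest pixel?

First fit — 1.85:1 into 4134×4134 spans the width: 4134.00 × 2234.59.
Second fit — the square canvas into 2432×1824 spans the height: 1824.00 × 1824.00 (×0.4412 from 4134×4134).
So the render's height is 2234.59 × 0.4412 ≈ 985.95.

986 px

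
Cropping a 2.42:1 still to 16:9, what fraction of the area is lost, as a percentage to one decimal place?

16:9 is narrower than 2.42:1, so the crop keeps the full height and trims the width.
Area ratio = (1.778)/(2.420) = 73.46%; the remaining 26.54% is cropped out.

26.5%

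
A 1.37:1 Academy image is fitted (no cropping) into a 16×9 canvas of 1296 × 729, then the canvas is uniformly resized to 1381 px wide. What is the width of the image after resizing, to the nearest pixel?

1064 px

In the 1296×729 frame the image fills the height: width = 729 × 1.370 ≈ 998.73 px.
Resizing to 1381 px wide multiplies everything by 1.0656: 998.73 → 1064.23 px.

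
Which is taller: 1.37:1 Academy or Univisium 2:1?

1.37 and Univisium 2:1 = 2; 2 > 1.37. The smaller width-to-height ratio is the taller frame.

1.37:1 Academy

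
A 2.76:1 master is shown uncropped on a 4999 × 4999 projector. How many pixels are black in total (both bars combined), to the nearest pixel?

15935653 pixels

Since 2.760 > 1.000, the master is width-limited.
That makes the image 1811.2319 px tall (4999 / 2.760).
Leftover height: 4999 − 1811.2319 = 3187.7681 px.
Bar area = 3187.7681 × 4999 ≈ 15935653 px.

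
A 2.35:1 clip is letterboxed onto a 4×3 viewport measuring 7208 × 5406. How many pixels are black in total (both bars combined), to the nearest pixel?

16857825 pixels

2.35:1 (2.350) > 4×3 (1.333), so the clip fills the width.
Content height = 7208 / 2.350 ≈ 3067.2340 px.
Leftover height: 5406 − 3067.2340 = 2338.7660 px.
That's 2338.7660 × 7208 ≈ 16857825 black pixels.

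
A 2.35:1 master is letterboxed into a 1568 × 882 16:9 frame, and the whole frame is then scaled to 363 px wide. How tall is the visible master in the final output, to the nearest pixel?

In the 1568×882 frame the master fills the width: height = 1568 / 2.350 ≈ 667.23 px.
Resizing to 363 px wide multiplies everything by 0.2315: 667.23 → 154.47 px.

154 px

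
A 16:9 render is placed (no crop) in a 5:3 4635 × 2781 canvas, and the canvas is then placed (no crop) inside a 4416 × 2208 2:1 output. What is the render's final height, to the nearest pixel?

2070 px

16:9 in 4635×2781: fills the width, so the render is 4635.00 × 2607.19.
Second fit — the 5:3 canvas into 4416×2208 spans the height: 3680.00 × 2208.00 (×0.7940 from 4635×2781).
Applying the same ×0.7940: 2607.19 → 2070.00.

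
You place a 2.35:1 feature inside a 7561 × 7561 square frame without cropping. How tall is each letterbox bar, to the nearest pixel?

2172 px

Since 2.350 > 1.000, the feature is width-limited.
The feature is 7561 / 2.350 ≈ 3217.45 px tall.
Black = 7561 − 3217.45 = 4343.55 px, or 2171.78 per bar.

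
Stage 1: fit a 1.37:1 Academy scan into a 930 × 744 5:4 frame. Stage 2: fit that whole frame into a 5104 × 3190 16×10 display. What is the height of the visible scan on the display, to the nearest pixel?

2911 px

Inside the 930×744 canvas the scan is width-limited at 930.00 × 678.83.
5:4 in 5104×3190: fills the height, so the intermediate becomes 3987.50 × 3190.00 — a scale of ×4.2876.
The scan scales with it: height 678.83 × 4.2876 ≈ 2910.58.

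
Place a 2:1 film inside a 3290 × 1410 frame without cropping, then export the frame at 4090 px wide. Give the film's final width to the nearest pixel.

At 3290×1410 the film is height-limited, so width = 1410 × 2/1 ≈ 2820.00 px.
Scaling 3290 → 4090 is ×1.2432, so the width becomes 2820.00 × 1.2432 ≈ 3505.71 px.

3506 px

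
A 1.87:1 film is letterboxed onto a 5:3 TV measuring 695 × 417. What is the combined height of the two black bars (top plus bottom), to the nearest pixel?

1.87:1 is wider than 5:3, so it spans the full width.
Content height = 695 / 1.870 ≈ 371.66 px.
417 − 371.66 = 45.34 px of bars.

45 px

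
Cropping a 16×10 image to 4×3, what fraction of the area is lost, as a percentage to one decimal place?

4×3 is narrower than 16×10, so the crop keeps the full height and trims the width.
Fraction kept = (1.333)/(1.600) ≈ 83.33%, so 16.67% is lost.

16.7%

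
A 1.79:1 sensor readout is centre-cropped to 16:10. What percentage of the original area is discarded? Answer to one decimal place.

The height stays; only width is cut (since 16:10 is narrower than 1.79:1).
Fraction kept = (1.600)/(1.790) ≈ 89.39%, so 10.61% is lost.

10.6%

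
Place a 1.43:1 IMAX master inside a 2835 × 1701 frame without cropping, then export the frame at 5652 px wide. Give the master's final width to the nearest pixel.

4849 px

In the 2835×1701 frame the master fills the height: width = 1701 × 1.430 ≈ 2432.43 px.
The frame scales by 5652/2835 = 1.9937; 2432.43 × 1.9937 ≈ 4849.42 px.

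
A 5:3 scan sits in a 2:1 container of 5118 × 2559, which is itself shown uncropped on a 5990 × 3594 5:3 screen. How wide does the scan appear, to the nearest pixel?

4992 px

Inside the 5118×2559 canvas the scan is height-limited at 4265.00 × 2559.00.
Second fit — the 2:1 canvas into 5990×3594 spans the width: 5990.00 × 2995.00 (×1.1704 from 5118×2559).
Applying the same ×1.1704: 4265.00 → 4991.67.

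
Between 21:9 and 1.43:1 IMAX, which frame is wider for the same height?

21:9 = 2.333 and 1.43; 2.333 > 1.43.

21:9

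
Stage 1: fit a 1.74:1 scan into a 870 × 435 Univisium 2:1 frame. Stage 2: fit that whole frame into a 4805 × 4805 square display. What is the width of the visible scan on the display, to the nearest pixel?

1.74:1 in 870×435: fills the height, so the scan is 756.90 × 435.00.
Second fit — the Univisium 2:1 canvas into 4805×4805 spans the width: 4805.00 × 2402.50 (×5.5230 from 870×435).
Applying the same ×5.5230: 756.90 → 4180.35.

4180 px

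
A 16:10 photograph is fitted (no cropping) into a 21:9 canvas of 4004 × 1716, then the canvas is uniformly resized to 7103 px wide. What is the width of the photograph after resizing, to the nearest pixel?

At 4004×1716 the photograph is height-limited, so width = 1716 × 16/10 ≈ 2745.60 px.
Resizing to 7103 px wide multiplies everything by 1.7740: 2745.60 → 4870.63 px.

4871 px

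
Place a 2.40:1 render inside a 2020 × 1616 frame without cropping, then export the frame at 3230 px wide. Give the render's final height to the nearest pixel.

1346 px

Fitted into 2020×1616, the render spans the width; its height is 2020 / 2.400 ≈ 841.67 px.
Scaling 2020 → 3230 is ×1.5990, so the height becomes 841.67 × 1.5990 ≈ 1345.83 px.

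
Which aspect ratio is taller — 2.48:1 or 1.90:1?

1.90:1

2.48 and 1.9; 2.48 > 1.9. The smaller width-to-height ratio is the taller frame.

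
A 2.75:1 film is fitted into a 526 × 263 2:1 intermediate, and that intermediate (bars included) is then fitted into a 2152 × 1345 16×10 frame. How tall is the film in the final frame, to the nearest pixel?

2.75:1 in 526×263: fills the width, so the film is 526.00 × 191.27.
The 2:1 canvas is width-limited in 2152×1345, giving 2152.00 × 1076.00; scale factor 4.0913.
The film scales with it: height 191.27 × 4.0913 ≈ 782.55.

783 px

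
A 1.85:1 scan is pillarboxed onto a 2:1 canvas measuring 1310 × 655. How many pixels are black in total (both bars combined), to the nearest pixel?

1.85:1 (1.850) < 2:1 (2.000), so the scan fills the height.
That makes the image 1211.7500 px wide (655 × 1.850).
1310 − 1211.7500 = 98.2500 px of bars.
Across the 655-px span: 98.2500 × 655 ≈ 64354 px.

64354 pixels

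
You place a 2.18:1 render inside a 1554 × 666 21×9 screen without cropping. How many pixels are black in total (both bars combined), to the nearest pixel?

Since 2.180 < 2.333, the render is height-limited.
Content width = 666 × 2.180 ≈ 1451.8800 px.
1554 − 1451.8800 = 102.1200 px of bars.
That's 102.1200 × 666 ≈ 68012 black pixels.

68012 pixels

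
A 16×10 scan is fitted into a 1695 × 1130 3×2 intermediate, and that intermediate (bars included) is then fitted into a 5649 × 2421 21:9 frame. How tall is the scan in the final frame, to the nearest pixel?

First fit — 16×10 into 1695×1130 spans the width: 1695.00 × 1059.38.
The 3×2 canvas is height-limited in 5649×2421, giving 3631.50 × 2421.00; scale factor 2.1425.
So the scan's height is 1059.38 × 2.1425 ≈ 2269.69.

2270 px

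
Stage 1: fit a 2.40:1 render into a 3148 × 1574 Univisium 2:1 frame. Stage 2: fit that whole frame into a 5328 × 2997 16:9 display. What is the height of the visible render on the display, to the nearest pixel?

2220 px

Inside the 3148×1574 canvas the render is width-limited at 3148.00 × 1311.67.
Univisium 2:1 in 5328×2997: fills the width, so the intermediate becomes 5328.00 × 2664.00 — a scale of ×1.6925.
The render scales with it: height 1311.67 × 1.6925 ≈ 2220.00.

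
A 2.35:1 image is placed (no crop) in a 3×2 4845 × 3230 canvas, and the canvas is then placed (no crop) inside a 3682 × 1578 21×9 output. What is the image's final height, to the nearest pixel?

Inside the 4845×3230 canvas the image is width-limited at 4845.00 × 2061.70.
3×2 in 3682×1578: fills the height, so the intermediate becomes 2367.00 × 1578.00 — a scale of ×0.4885.
So the image's height is 2061.70 × 0.4885 ≈ 1007.23.

1007 px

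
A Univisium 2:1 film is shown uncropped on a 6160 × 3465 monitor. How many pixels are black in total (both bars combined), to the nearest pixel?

Univisium 2:1 (2.000) > 16×9 (1.778), so the film fills the width.
The film is 6160 × 1/2 ≈ 3080.0000 px tall.
Leftover height: 3465 − 3080.0000 = 385.0000 px.
That's 385.0000 × 6160 ≈ 2371600 black pixels.

2371600 pixels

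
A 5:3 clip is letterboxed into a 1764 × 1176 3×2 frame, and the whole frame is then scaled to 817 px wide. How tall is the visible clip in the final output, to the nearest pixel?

490 px

In the 1764×1176 frame the clip fills the width: height = 1764 × 3/5 ≈ 1058.40 px.
Scaling 1764 → 817 is ×0.4632, so the height becomes 1058.40 × 0.4632 ≈ 490.20 px.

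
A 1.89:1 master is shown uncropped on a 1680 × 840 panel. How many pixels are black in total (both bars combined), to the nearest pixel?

77616 pixels

Since 1.890 < 2.000, the master is height-limited.
That makes the image 1587.6000 px wide (840 × 1.890).
Leftover width: 1680 − 1587.6000 = 92.4000 px.
Bar area = 92.4000 × 840 ≈ 77616 px.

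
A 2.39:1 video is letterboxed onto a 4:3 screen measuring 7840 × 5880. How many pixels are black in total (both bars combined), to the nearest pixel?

2.39:1 (2.390) > 4:3 (1.333), so the video fills the width.
That makes the image 3280.3347 px tall (7840 / 2.390).
Leftover height: 5880 − 3280.3347 = 2599.6653 px.
That's 2599.6653 × 7840 ≈ 20381376 black pixels.

20381376 pixels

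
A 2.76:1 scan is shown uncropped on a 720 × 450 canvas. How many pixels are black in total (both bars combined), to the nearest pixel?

2.76:1 (2.760) > 16:10 (1.600), so the scan fills the width.
Content height = 720 / 2.760 ≈ 260.8696 px.
Black = 450 − 260.8696 = 189.1304 px.
Bar area = 189.1304 × 720 ≈ 136174 px.

136174 pixels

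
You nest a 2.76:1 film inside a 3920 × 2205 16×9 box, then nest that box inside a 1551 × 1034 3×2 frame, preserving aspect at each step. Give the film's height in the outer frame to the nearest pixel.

First fit — 2.76:1 into 3920×2205 spans the width: 3920.00 × 1420.29.
16×9 in 1551×1034: fills the width, so the intermediate becomes 1551.00 × 872.44 — a scale of ×0.3957.
Applying the same ×0.3957: 1420.29 → 561.96.

562 px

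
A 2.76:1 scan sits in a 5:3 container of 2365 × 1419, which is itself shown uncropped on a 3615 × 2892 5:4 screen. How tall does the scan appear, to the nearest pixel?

Inside the 2365×1419 canvas the scan is width-limited at 2365.00 × 856.88.
Second fit — the 5:3 canvas into 3615×2892 spans the width: 3615.00 × 2169.00 (×1.5285 from 2365×1419).
The scan scales with it: height 856.88 × 1.5285 ≈ 1309.78.

1310 px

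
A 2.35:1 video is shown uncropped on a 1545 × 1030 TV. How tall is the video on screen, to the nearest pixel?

657 px

Since 2.350 > 1.500, the video is width-limited.
The video is 1545 / 2.350 ≈ 657.45 px tall.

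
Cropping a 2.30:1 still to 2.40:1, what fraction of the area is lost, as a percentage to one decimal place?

4.2%

2.40:1 is wider than 2.30:1, so the crop keeps the full width and trims the height.
Area ratio = (2.300)/(2.400) = 95.83%; the remaining 4.17% is cropped out.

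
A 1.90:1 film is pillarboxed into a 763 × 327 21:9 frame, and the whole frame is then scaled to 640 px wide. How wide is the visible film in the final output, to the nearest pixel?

Fitted into 763×327, the film spans the height; its width is 327 × 1.900 ≈ 621.30 px.
The frame scales by 640/763 = 0.8388; 621.30 × 0.8388 ≈ 521.14 px.

521 px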